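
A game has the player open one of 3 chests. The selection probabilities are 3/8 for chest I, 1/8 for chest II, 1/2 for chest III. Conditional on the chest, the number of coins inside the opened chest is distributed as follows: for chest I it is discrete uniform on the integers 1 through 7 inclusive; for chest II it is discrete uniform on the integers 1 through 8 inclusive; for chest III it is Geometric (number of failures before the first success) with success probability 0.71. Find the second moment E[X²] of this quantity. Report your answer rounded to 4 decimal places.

For each component E[X²] = Var + (mean)², giving I: 20; II: 25.5; III: 0.742115.
Overall E[X²] = 0.375·20 + 0.125·25.5 + 0.5·0.742115 = 11.0586.

11.0586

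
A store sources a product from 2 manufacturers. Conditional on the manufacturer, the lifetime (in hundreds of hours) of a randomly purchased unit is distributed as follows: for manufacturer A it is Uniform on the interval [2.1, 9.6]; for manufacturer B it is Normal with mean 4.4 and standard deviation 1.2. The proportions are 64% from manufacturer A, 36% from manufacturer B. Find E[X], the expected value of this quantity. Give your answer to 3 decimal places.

5.328

Component means — A: 5.85; B: 4.4.
E[X] = 0.64·5.85 + 0.36·4.4 = 5.328.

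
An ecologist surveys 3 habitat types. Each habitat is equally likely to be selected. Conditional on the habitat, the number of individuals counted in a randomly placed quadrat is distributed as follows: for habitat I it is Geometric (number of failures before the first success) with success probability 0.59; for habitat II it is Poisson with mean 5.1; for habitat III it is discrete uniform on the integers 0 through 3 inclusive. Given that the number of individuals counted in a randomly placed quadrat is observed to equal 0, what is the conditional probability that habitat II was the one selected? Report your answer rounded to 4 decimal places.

0.0072

Likelihoods P(X=0 | ·): I: 0.59; II: 0.00609675; III: 0.25.
Posterior ∝ prior × likelihood. Numerator for II: 0.333333·0.00609675 = 0.00203225.
Normalizing constant: 0.333333·0.59 + 0.333333·0.00609675 + 0.333333·0.25 = 0.282032.
P(II | observation) = 0.00203225 / 0.282032 = 0.00720573.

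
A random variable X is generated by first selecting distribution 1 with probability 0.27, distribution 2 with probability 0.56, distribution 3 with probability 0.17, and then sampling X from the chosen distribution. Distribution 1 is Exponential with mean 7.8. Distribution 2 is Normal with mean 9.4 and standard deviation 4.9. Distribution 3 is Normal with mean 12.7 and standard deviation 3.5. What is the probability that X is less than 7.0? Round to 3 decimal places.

0.344

Conditional on each component, P(X < 7.0): 1: 0.592387; 2: 0.312139; 3: 0.0517019.
By total probability, P(X < 7.0) = 0.27·0.592387 + 0.56·0.312139 + 0.17·0.0517019 = 0.343532.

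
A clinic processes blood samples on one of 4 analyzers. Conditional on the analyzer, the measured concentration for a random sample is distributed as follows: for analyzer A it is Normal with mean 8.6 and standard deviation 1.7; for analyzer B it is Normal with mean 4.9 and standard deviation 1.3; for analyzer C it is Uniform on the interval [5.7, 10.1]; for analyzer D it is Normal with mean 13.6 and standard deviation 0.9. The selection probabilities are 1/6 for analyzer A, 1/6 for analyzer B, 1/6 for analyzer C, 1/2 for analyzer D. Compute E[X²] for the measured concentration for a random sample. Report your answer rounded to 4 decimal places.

For each component E[X²] = Var + (mean)², giving A: 76.85; B: 25.7; C: 64.0233; D: 185.77.
Overall E[X²] = 0.166667·76.85 + 0.166667·25.7 + 0.166667·64.0233 + 0.5·185.77 = 120.647.

120.6472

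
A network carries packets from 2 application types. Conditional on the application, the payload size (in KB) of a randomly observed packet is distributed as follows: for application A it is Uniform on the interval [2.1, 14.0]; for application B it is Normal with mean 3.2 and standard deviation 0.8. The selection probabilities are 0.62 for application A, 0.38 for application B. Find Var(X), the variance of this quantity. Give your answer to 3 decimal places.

13.102

Per component, A: μ=8.05, E[X²]=76.6033; B: μ=3.2, E[X²]=10.88.
E[X] = 0.62·8.05 + 0.38·3.2 = 6.207.
E[X²] = 0.62·76.6033 + 0.38·10.88 = 51.6285.
Var(X) = E[X²] − (E[X])² = 51.6285 − 38.5268 = 13.1016.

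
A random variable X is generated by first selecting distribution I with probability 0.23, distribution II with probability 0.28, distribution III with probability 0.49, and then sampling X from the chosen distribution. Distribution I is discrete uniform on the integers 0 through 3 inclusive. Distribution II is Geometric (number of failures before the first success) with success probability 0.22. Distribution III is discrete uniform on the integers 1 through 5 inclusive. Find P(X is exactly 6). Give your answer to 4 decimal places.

Conditional on each component, P(X = 6): I: 0; II: 0.0495439; III: 0.
By total probability, P(X = 6) = 0.23·0 + 0.28·0.0495439 + 0.49·0 = 0.0138723.

0.0139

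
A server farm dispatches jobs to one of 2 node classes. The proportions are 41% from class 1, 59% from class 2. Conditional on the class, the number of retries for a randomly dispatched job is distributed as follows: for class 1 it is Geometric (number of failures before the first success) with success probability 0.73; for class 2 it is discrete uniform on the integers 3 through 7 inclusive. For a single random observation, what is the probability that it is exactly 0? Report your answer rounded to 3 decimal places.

Conditional on each class, P(X = 0): 1: 0.73; 2: 0.
By total probability, P(X = 0) = 0.41·0.73 + 0.59·0 = 0.2993.

0.299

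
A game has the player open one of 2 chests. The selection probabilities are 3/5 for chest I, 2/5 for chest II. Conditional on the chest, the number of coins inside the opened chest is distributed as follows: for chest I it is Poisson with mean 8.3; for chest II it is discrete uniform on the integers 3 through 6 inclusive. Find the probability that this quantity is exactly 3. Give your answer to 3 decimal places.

0.114

Conditional on each chest, P(X = 3): I: 0.0236831; II: 0.25.
By total probability, P(X = 3) = 0.6·0.0236831 + 0.4·0.25 = 0.11421.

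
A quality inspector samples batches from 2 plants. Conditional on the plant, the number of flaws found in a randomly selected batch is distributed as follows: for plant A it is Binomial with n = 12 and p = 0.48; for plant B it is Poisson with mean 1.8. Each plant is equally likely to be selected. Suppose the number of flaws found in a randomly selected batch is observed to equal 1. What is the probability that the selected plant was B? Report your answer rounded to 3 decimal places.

Likelihoods P(X=1 | ·): A: 0.00432971; B: 0.297538.
Posterior ∝ prior × likelihood. Numerator for B: 0.5·0.297538 = 0.148769.
Normalizing constant: 0.5·0.00432971 + 0.5·0.297538 = 0.150934.
P(B | observation) = 0.148769 / 0.150934 = 0.985657.

0.986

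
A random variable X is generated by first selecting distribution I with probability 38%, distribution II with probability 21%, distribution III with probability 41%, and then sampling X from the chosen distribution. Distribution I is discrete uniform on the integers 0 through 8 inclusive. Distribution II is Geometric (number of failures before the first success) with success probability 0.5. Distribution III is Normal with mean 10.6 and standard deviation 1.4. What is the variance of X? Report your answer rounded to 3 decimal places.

Per component, I: μ=4, E[X²]=22.6667; II: μ=1, E[X²]=3; III: μ=10.6, E[X²]=114.32.
E[X] = 0.38·4 + 0.21·1 + 0.41·10.6 = 6.076.
E[X²] = 0.38·22.6667 + 0.21·3 + 0.41·114.32 = 56.1145.
Var(X) = E[X²] − (E[X])² = 56.1145 − 36.9178 = 19.1968.

19.197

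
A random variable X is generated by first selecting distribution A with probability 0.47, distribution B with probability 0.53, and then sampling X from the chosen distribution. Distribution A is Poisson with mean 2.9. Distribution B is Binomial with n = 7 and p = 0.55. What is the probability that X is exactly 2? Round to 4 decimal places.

0.1709

Conditional on each component, P(X = 2): A: 0.231373; B: 0.117221.
By total probability, P(X = 2) = 0.47·0.231373 + 0.53·0.117221 = 0.170873.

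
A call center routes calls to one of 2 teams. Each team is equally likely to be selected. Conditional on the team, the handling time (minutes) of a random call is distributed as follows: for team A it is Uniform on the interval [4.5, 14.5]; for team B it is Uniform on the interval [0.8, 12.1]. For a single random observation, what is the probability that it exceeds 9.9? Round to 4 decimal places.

0.3273

Conditional on each team, P(X > 9.9): A: 0.46; B: 0.19469.
By total probability, P(X > 9.9) = 0.5·0.46 + 0.5·0.19469 = 0.327345.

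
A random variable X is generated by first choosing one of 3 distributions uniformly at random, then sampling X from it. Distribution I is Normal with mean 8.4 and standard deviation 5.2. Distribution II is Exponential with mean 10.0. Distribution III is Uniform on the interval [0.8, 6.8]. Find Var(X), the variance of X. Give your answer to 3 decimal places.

50.253

Per component, I: μ=8.4, E[X²]=97.6; II: μ=10, E[X²]=200; III: μ=3.8, E[X²]=17.44.
E[X] = 0.333333·8.4 + 0.333333·10 + 0.333333·3.8 = 7.4.
E[X²] = 0.333333·97.6 + 0.333333·200 + 0.333333·17.44 = 105.013.
Var(X) = E[X²] − (E[X])² = 105.013 − 54.76 = 50.2533.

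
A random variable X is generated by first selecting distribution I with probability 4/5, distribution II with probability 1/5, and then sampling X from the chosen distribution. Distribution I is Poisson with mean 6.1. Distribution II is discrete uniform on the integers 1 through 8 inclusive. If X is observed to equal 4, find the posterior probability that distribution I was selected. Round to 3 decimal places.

0.805

Likelihoods P(X=4 | ·): I: 0.129393; II: 0.125.
Posterior ∝ prior × likelihood. Numerator for I: 0.8·0.129393 = 0.103515.
Normalizing constant: 0.8·0.129393 + 0.2·0.125 = 0.128515.
P(I | observation) = 0.103515 / 0.128515 = 0.80547.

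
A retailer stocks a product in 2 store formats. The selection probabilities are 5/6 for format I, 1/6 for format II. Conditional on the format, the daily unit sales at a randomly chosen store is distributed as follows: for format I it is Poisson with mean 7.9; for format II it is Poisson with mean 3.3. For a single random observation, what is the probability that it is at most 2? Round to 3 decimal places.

0.072

Conditional on each format, P(X ≤ 2): I: 0.0148687; II: 0.359426.
By total probability, P(X ≤ 2) = 0.833333·0.0148687 + 0.166667·0.359426 = 0.072295.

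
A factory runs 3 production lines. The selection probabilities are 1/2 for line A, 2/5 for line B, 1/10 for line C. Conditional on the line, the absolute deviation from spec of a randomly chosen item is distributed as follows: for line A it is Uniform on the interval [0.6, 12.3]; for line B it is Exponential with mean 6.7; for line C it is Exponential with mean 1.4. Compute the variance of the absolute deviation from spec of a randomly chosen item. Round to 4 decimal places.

Per component, A: μ=6.45, E[X²]=53.01; B: μ=6.7, E[X²]=89.78; C: μ=1.4, E[X²]=3.92.
E[X] = 0.5·6.45 + 0.4·6.7 + 0.1·1.4 = 6.045.
E[X²] = 0.5·53.01 + 0.4·89.78 + 0.1·3.92 = 62.809.
Var(X) = E[X²] − (E[X])² = 62.809 − 36.542 = 26.267.

26.2670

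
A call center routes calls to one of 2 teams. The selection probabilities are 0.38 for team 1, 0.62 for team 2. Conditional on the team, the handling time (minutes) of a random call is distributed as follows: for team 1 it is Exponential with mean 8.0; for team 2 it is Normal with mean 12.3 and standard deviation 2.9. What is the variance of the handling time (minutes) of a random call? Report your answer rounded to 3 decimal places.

Per component, 1: μ=8, E[X²]=128; 2: μ=12.3, E[X²]=159.7.
E[X] = 0.38·8 + 0.62·12.3 = 10.666.
E[X²] = 0.38·128 + 0.62·159.7 = 147.654.
Var(X) = E[X²] − (E[X])² = 147.654 − 113.764 = 33.8904.

33.890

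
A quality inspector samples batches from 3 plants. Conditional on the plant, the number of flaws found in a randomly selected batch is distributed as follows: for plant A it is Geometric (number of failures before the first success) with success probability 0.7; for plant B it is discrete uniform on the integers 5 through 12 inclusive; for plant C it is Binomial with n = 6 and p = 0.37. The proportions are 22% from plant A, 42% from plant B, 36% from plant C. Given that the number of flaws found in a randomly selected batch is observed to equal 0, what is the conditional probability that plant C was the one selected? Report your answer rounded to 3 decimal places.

0.128

Likelihoods P(X=0 | ·): A: 0.7; B: 0; C: 0.0625235.
Posterior ∝ prior × likelihood. Numerator for C: 0.36·0.0625235 = 0.0225085.
Normalizing constant: 0.22·0.7 + 0.42·0 + 0.36·0.0625235 = 0.176508.
P(C | observation) = 0.0225085 / 0.176508 = 0.127521.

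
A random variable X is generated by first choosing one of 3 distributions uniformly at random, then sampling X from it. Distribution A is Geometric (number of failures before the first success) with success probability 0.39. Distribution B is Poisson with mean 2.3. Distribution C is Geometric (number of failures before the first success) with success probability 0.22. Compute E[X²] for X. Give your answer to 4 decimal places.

For each component E[X²] = Var + (mean)², giving A: 6.45694; B: 7.59; C: 28.686.
Overall E[X²] = 0.333333·6.45694 + 0.333333·7.59 + 0.333333·28.686 = 14.2443.

14.2443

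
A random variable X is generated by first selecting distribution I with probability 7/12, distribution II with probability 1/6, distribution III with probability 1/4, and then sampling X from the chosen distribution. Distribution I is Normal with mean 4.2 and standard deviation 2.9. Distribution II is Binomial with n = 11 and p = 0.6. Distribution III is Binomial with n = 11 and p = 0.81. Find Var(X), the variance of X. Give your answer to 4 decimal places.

Per component, I: μ=4.2, E[X²]=26.05; II: μ=6.6, E[X²]=46.2; III: μ=8.91, E[X²]=81.081.
E[X] = 0.583333·4.2 + 0.166667·6.6 + 0.25·8.91 = 5.7775.
E[X²] = 0.583333·26.05 + 0.166667·46.2 + 0.25·81.081 = 43.1661.
Var(X) = E[X²] − (E[X])² = 43.1661 − 33.3795 = 9.78658.

9.7866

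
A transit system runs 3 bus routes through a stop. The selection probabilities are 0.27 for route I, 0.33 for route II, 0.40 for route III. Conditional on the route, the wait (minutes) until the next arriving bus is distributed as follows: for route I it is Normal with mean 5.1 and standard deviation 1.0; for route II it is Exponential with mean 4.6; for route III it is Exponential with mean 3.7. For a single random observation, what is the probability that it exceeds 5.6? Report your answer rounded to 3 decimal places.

Conditional on each route, P(X > 5.6): I: 0.308538; II: 0.296001; III: 0.220135.
By total probability, P(X > 5.6) = 0.27·0.308538 + 0.33·0.296001 + 0.4·0.220135 = 0.26904.

0.269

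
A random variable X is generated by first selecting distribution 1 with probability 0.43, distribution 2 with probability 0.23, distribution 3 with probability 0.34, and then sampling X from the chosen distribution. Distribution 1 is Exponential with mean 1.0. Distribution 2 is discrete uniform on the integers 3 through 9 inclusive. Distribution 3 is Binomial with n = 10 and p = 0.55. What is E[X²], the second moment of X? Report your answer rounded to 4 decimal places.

For each component E[X²] = Var + (mean)², giving 1: 2; 2: 40; 3: 32.725.
Overall E[X²] = 0.43·2 + 0.23·40 + 0.34·32.725 = 21.1865.

21.1865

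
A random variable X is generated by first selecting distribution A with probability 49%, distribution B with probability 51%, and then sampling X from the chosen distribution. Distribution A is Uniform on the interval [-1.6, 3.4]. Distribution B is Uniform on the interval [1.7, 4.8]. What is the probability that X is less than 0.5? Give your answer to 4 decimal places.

Conditional on each component, P(X < 0.5): A: 0.42; B: 0.
By total probability, P(X < 0.5) = 0.49·0.42 + 0.51·0 = 0.2058.

0.2058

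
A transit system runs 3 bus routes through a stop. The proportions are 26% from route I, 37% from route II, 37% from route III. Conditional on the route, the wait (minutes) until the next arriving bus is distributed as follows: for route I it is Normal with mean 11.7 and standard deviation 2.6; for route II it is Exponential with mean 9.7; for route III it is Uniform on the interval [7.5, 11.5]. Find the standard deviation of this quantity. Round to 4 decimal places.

6.1579

Per component, I: μ=11.7, E[X²]=143.65; II: μ=9.7, E[X²]=188.18; III: μ=9.5, E[X²]=91.5833.
E[X] = 0.26·11.7 + 0.37·9.7 + 0.37·9.5 = 10.146.
E[X²] = 0.26·143.65 + 0.37·188.18 + 0.37·91.5833 = 140.861.
Var(X) = E[X²] − (E[X])² = 140.861 − 102.941 = 37.9201.
SD(X) = √37.9201 = 6.15793.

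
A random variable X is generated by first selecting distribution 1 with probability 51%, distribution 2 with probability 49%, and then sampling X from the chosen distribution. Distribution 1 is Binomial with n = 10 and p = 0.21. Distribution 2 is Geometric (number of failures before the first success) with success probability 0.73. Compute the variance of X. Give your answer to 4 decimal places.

Per component, 1: μ=2.1, E[X²]=6.069; 2: μ=0.369863, E[X²]=0.64346.
E[X] = 0.51·2.1 + 0.49·0.369863 = 1.25223.
E[X²] = 0.51·6.069 + 0.49·0.64346 = 3.41049.
Var(X) = E[X²] − (E[X])² = 3.41049 − 1.56809 = 1.8424.

1.8424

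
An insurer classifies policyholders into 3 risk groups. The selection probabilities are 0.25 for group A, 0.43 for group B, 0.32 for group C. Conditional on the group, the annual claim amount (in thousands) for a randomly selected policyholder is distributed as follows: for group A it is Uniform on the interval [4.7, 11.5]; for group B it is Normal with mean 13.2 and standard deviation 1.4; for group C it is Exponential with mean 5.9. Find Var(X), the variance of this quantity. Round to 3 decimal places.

Per component, A: μ=8.1, E[X²]=69.4633; B: μ=13.2, E[X²]=176.2; C: μ=5.9, E[X²]=69.62.
E[X] = 0.25·8.1 + 0.43·13.2 + 0.32·5.9 = 9.589.
E[X²] = 0.25·69.4633 + 0.43·176.2 + 0.32·69.62 = 115.41.
Var(X) = E[X²] − (E[X])² = 115.41 − 91.9489 = 23.4613.

23.461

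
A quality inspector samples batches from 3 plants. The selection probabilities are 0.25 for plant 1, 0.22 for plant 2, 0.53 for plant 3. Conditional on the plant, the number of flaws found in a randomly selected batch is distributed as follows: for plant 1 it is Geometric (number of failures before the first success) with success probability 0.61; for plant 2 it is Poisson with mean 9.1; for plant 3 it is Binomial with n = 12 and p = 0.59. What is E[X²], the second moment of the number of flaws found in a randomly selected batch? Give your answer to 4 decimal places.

For each component E[X²] = Var + (mean)², giving 1: 1.45687; 2: 91.91; 3: 53.0292.
Overall E[X²] = 0.25·1.45687 + 0.22·91.91 + 0.53·53.0292 = 48.6899.

48.6899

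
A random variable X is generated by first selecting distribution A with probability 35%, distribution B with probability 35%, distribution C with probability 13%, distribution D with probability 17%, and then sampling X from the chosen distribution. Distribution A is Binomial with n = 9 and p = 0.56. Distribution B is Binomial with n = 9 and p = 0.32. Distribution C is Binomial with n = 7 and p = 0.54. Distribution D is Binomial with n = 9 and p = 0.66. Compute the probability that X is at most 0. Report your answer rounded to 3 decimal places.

Conditional on each component, P(X ≤ 0): A: 0.000618122; B: 0.0310871; C: 0.00435818; D: 6.0717e-05.
By total probability, P(X ≤ 0) = 0.35·0.000618122 + 0.35·0.0310871 + 0.13·0.00435818 + 0.17·6.0717e-05 = 0.0116737.

0.012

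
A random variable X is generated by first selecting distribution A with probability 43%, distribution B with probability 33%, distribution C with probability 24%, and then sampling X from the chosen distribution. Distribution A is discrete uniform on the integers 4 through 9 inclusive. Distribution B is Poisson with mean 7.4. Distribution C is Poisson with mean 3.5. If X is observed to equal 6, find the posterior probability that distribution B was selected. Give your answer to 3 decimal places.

Likelihoods P(X=6 | ·): A: 0.166667; B: 0.139405; C: 0.0770983.
Posterior ∝ prior × likelihood. Numerator for B: 0.33·0.139405 = 0.0460037.
Normalizing constant: 0.43·0.166667 + 0.33·0.139405 + 0.24·0.0770983 = 0.136174.
P(B | observation) = 0.0460037 / 0.136174 = 0.33783.

0.338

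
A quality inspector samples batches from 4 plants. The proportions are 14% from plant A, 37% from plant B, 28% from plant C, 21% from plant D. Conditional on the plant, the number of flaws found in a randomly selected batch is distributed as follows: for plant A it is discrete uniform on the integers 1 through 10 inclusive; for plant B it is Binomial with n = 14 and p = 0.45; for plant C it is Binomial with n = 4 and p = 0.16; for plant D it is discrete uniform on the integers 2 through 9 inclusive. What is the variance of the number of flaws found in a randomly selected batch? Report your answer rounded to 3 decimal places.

9.407

Per component, A: μ=5.5, E[X²]=38.5; B: μ=6.3, E[X²]=43.155; C: μ=0.64, E[X²]=0.9472; D: μ=5.5, E[X²]=35.5.
E[X] = 0.14·5.5 + 0.37·6.3 + 0.28·0.64 + 0.21·5.5 = 4.4352.
E[X²] = 0.14·38.5 + 0.37·43.155 + 0.28·0.9472 + 0.21·35.5 = 29.0776.
Var(X) = E[X²] − (E[X])² = 29.0776 − 19.671 = 9.40657.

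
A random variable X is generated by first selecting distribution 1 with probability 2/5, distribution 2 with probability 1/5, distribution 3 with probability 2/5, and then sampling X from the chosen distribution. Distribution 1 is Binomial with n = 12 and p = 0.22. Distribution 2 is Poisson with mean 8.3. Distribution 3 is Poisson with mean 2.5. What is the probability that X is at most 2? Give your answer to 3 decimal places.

0.415

Conditional on each component, P(X ≤ 2): 1: 0.488643; 2: 0.0108714; 3: 0.543813.
By total probability, P(X ≤ 2) = 0.4·0.488643 + 0.2·0.0108714 + 0.4·0.543813 = 0.415157.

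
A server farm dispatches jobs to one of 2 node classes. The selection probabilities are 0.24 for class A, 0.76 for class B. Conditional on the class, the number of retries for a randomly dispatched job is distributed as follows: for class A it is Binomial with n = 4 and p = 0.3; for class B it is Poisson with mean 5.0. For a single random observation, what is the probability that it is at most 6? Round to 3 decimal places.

0.819

Conditional on each class, P(X ≤ 6): A: 1; B: 0.762183.
By total probability, P(X ≤ 6) = 0.24·1 + 0.76·0.762183 = 0.819259.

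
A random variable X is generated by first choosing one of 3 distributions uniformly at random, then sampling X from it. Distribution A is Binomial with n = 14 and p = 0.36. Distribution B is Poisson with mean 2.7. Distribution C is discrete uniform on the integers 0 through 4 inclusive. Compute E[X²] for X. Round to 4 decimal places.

14.8724

For each component E[X²] = Var + (mean)², giving A: 28.6272; B: 9.99; C: 6.
Overall E[X²] = 0.333333·28.6272 + 0.333333·9.99 + 0.333333·6 = 14.8724.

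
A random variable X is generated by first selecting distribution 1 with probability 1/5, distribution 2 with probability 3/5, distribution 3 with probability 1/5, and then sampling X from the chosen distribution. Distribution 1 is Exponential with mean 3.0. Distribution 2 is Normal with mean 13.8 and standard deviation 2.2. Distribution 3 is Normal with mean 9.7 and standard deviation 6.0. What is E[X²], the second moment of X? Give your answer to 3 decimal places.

For each component E[X²] = Var + (mean)², giving 1: 18; 2: 195.28; 3: 130.09.
Overall E[X²] = 0.2·18 + 0.6·195.28 + 0.2·130.09 = 146.786.

146.786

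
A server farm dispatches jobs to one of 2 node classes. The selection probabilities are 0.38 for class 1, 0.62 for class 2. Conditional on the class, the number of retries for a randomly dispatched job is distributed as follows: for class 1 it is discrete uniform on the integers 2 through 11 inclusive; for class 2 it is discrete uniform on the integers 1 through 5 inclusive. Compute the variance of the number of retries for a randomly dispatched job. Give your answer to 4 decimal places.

Per component, 1: μ=6.5, E[X²]=50.5; 2: μ=3, E[X²]=11.
E[X] = 0.38·6.5 + 0.62·3 = 4.33.
E[X²] = 0.38·50.5 + 0.62·11 = 26.01.
Var(X) = E[X²] − (E[X])² = 26.01 − 18.7489 = 7.2611.

7.2611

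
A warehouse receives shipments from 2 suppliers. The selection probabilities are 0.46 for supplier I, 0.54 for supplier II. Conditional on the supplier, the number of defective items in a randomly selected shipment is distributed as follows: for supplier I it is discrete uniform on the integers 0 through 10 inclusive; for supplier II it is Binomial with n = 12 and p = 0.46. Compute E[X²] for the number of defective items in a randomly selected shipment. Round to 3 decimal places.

For each component E[X²] = Var + (mean)², giving I: 35; II: 33.4512.
Overall E[X²] = 0.46·35 + 0.54·33.4512 = 34.1636.

34.164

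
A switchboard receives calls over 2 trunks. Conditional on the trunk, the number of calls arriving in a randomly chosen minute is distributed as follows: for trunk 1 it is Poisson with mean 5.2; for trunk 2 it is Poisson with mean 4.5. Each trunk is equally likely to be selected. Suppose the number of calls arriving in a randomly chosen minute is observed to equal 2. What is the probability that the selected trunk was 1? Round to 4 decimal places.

0.3987

Likelihoods P(X=2 | ·): 1: 0.074584; 2: 0.112479.
Posterior ∝ prior × likelihood. Numerator for 1: 0.5·0.074584 = 0.037292.
Normalizing constant: 0.5·0.074584 + 0.5·0.112479 = 0.0935313.
P(1 | observation) = 0.037292 / 0.0935313 = 0.398711.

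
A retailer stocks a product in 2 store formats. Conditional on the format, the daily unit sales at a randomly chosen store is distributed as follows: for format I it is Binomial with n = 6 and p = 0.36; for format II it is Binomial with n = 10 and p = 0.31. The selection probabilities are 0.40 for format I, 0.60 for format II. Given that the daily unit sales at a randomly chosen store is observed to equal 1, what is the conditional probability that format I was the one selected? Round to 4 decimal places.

Likelihoods P(X=1 | ·): I: 0.231928; II: 0.109901.
Posterior ∝ prior × likelihood. Numerator for I: 0.4·0.231928 = 0.0927713.
Normalizing constant: 0.4·0.231928 + 0.6·0.109901 = 0.158712.
P(I | observation) = 0.0927713 / 0.158712 = 0.584525.

0.5845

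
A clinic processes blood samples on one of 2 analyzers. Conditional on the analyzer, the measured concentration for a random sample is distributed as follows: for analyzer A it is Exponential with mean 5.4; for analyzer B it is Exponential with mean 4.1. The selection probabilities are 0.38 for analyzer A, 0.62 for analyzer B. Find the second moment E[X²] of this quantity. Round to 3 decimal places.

43.006

For each component E[X²] = Var + (mean)², giving A: 58.32; B: 33.62.
Overall E[X²] = 0.38·58.32 + 0.62·33.62 = 43.006.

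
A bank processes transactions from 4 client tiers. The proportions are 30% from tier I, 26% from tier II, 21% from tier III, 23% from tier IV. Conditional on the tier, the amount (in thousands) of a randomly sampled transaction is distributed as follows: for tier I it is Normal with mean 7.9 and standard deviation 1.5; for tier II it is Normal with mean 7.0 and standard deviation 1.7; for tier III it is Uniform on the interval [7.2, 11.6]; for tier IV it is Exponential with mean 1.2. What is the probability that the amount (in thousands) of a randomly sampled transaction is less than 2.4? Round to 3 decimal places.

0.200

Conditional on each tier, P(X < 2.4): I: 0.000122866; II: 0.00340616; III: 0; IV: 0.864665.
By total probability, P(X < 2.4) = 0.3·0.000122866 + 0.26·0.00340616 + 0.21·0 + 0.23·0.864665 = 0.199795.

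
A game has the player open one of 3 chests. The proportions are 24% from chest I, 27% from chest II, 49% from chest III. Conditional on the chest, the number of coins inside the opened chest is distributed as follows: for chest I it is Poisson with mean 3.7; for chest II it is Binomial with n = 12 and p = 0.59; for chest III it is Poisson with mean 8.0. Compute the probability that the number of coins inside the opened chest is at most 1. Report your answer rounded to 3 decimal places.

0.029

Conditional on each chest, P(X ≤ 1): I: 0.116201; II: 0.000412196; III: 0.00301916.
By total probability, P(X ≤ 1) = 0.24·0.116201 + 0.27·0.000412196 + 0.49·0.00301916 = 0.0294788.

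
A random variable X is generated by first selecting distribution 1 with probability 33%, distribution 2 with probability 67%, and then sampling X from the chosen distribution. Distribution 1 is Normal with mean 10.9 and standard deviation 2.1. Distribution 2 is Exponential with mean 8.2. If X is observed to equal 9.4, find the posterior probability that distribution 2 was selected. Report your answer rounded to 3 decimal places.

Likelihoods f(9.4 | ·): 1: 0.147198; 2: 0.0387558.
Posterior ∝ prior × likelihood. Numerator for 2: 0.67·0.0387558 = 0.0259664.
Normalizing constant: 0.33·0.147198 + 0.67·0.0387558 = 0.0745416.
P(2 | observation) = 0.0259664 / 0.0745416 = 0.348347.

0.348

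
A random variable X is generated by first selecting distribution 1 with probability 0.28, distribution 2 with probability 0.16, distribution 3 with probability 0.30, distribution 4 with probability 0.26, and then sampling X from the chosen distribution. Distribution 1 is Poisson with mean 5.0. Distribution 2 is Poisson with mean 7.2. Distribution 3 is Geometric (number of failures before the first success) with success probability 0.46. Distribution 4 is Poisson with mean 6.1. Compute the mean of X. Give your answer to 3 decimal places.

Component means — 1: 5; 2: 7.2; 3: 1.17391; 4: 6.1.
E[X] = 0.28·5 + 0.16·7.2 + 0.3·1.17391 + 0.26·6.1 = 4.49017.

4.490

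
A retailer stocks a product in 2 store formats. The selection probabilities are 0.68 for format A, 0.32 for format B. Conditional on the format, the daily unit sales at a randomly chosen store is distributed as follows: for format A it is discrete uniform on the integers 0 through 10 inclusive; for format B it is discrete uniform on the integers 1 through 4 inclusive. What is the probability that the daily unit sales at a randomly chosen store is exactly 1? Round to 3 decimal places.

0.142

Conditional on each format, P(X = 1): A: 0.0909091; B: 0.25.
By total probability, P(X = 1) = 0.68·0.0909091 + 0.32·0.25 = 0.141818.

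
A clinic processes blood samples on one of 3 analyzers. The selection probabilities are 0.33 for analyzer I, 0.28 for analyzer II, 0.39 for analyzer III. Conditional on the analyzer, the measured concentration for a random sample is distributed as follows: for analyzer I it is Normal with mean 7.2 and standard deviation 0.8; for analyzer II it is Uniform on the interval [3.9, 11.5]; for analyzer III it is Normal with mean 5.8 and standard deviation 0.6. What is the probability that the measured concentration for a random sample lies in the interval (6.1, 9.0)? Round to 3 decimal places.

Conditional on each analyzer, P(6.1 < X < 9.0): I: 0.90321; II: 0.381579; III: 0.308537.
By total probability, P(6.1 < X < 9.0) = 0.33·0.90321 + 0.28·0.381579 + 0.39·0.308537 = 0.525231.

0.525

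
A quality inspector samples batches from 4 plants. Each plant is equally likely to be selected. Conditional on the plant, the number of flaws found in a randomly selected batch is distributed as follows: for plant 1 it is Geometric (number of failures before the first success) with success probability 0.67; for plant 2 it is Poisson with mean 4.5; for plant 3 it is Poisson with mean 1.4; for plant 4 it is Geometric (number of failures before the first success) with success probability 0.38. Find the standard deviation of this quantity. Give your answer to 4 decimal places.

Per component, 1: μ=0.492537, E[X²]=0.977723; 2: μ=4.5, E[X²]=24.75; 3: μ=1.4, E[X²]=3.36; 4: μ=1.63158, E[X²]=6.95568.
E[X] = 0.25·0.492537 + 0.25·4.5 + 0.25·1.4 + 0.25·1.63158 = 2.00603.
E[X²] = 0.25·0.977723 + 0.25·24.75 + 0.25·3.36 + 0.25·6.95568 = 9.01085.
Var(X) = E[X²] − (E[X])² = 9.01085 − 4.02415 = 4.9867.
SD(X) = √4.9867 = 2.23309.

2.2331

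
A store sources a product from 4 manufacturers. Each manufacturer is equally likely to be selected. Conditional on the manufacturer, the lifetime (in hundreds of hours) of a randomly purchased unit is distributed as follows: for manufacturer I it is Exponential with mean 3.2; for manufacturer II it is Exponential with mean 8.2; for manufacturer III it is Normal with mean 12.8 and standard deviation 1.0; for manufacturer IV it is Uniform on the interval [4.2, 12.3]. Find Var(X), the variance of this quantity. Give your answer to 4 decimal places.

32.5198

Per component, I: μ=3.2, E[X²]=20.48; II: μ=8.2, E[X²]=134.48; III: μ=12.8, E[X²]=164.84; IV: μ=8.25, E[X²]=73.53.
E[X] = 0.25·3.2 + 0.25·8.2 + 0.25·12.8 + 0.25·8.25 = 8.1125.
E[X²] = 0.25·20.48 + 0.25·134.48 + 0.25·164.84 + 0.25·73.53 = 98.3325.
Var(X) = E[X²] − (E[X])² = 98.3325 − 65.8127 = 32.5198.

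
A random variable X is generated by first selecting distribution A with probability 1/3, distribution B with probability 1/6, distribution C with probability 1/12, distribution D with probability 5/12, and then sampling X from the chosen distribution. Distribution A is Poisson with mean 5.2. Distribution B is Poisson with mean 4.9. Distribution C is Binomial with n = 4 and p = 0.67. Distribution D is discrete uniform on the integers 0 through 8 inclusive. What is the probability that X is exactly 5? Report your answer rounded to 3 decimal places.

Conditional on each component, P(X = 5): A: 0.174785; B: 0.17529; C: 0; D: 0.111111.
By total probability, P(X = 5) = 0.333333·0.174785 + 0.166667·0.17529 + 0.0833333·0 + 0.416667·0.111111 = 0.133773.

0.134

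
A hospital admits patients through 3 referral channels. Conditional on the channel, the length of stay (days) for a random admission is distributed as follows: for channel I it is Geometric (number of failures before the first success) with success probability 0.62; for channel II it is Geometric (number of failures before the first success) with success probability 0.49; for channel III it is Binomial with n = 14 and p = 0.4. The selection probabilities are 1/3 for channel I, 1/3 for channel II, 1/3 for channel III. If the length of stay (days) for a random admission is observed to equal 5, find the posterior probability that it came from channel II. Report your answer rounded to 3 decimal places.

0.074

Likelihoods P(X=5 | ·): I: 0.00491258; II: 0.0169062; III: 0.206598.
Posterior ∝ prior × likelihood. Numerator for II: 0.333333·0.0169062 = 0.00563541.
Normalizing constant: 0.333333·0.00491258 + 0.333333·0.0169062 + 0.333333·0.206598 = 0.0761388.
P(II | observation) = 0.00563541 / 0.0761388 = 0.074015.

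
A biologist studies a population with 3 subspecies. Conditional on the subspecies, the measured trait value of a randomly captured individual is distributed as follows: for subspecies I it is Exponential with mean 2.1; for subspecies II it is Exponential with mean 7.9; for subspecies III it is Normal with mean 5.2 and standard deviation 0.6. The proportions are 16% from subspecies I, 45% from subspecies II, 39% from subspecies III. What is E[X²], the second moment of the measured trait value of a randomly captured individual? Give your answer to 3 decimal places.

For each component E[X²] = Var + (mean)², giving I: 8.82; II: 124.82; III: 27.4.
Overall E[X²] = 0.16·8.82 + 0.45·124.82 + 0.39·27.4 = 68.2662.

68.266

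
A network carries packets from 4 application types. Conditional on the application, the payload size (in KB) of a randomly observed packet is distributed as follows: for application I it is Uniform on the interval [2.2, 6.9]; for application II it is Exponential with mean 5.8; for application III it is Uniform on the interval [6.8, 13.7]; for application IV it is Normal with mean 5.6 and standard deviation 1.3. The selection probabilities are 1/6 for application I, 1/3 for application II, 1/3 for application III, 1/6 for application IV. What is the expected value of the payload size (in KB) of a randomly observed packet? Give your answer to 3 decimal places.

7.042

Component means — I: 4.55; II: 5.8; III: 10.25; IV: 5.6.
E[X] = 0.166667·4.55 + 0.333333·5.8 + 0.333333·10.25 + 0.166667·5.6 = 7.04167.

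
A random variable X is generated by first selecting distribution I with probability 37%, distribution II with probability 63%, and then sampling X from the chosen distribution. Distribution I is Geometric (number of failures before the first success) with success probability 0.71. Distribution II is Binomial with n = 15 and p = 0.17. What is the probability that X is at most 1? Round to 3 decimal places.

0.496

Conditional on each component, P(X ≤ 1): I: 0.9159; II: 0.248891.
By total probability, P(X ≤ 1) = 0.37·0.9159 + 0.63·0.248891 = 0.495685.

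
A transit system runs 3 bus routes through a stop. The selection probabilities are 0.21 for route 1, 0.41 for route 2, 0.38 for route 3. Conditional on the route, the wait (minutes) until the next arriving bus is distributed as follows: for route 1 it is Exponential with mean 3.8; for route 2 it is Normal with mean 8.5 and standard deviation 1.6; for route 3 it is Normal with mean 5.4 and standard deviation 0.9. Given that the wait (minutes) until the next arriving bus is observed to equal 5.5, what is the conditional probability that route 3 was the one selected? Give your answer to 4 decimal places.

0.8454

Likelihoods f(5.5 | ·): 1: 0.0618917; 2: 0.0429914; 3: 0.440541.
Posterior ∝ prior × likelihood. Numerator for 3: 0.38·0.440541 = 0.167406.
Normalizing constant: 0.21·0.0618917 + 0.41·0.0429914 + 0.38·0.440541 = 0.198029.
P(3 | observation) = 0.167406 / 0.198029 = 0.845358.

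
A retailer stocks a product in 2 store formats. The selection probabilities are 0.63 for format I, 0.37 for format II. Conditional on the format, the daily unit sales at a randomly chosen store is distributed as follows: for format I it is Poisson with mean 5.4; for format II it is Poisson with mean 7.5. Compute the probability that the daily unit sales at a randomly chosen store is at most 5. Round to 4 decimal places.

0.4334

Conditional on each format, P(X ≤ 5): I: 0.546132; II: 0.241436.
By total probability, P(X ≤ 5) = 0.63·0.546132 + 0.37·0.241436 = 0.433395.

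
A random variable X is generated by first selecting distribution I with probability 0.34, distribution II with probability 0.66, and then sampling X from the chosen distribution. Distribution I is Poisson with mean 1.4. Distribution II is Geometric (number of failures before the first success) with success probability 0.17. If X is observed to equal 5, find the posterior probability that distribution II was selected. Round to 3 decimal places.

Likelihoods P(X=5 | ·): I: 0.0110521; II: 0.0669637.
Posterior ∝ prior × likelihood. Numerator for II: 0.66·0.0669637 = 0.044196.
Normalizing constant: 0.34·0.0110521 + 0.66·0.0669637 = 0.0479538.
P(II | observation) = 0.044196 / 0.0479538 = 0.921638.

0.922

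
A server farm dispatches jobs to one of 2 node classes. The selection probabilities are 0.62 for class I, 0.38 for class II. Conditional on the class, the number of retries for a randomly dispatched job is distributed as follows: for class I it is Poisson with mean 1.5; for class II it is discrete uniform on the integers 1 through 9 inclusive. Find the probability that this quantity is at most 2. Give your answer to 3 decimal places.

Conditional on each class, P(X ≤ 2): I: 0.808847; II: 0.222222.
By total probability, P(X ≤ 2) = 0.62·0.808847 + 0.38·0.222222 = 0.585929.

0.586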